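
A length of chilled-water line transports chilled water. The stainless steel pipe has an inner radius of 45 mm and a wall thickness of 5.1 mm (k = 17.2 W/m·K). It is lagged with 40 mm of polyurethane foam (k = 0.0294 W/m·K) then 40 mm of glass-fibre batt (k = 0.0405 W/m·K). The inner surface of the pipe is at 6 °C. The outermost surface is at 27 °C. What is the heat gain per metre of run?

q′ ≈ 4.54 W/m

For a radial system each layer contributes R = ln(r_out/r_in)/(2πkL); films add R = 1/(hA).
R_stainless steel pipe wall = ln(50.1/45)/(2π×17.2×1) = 9.934×10^-4 K/W
R_polyurethane foam = ln(90.1/50.1)/(2π×0.0294×1) = 3.177 K/W
R_glass-fibre batt = ln(130.1/90.1)/(2π×0.0405×1) = 1.444 K/W
R_total = 4.622 K/W
Q = ΔT/R_total = 21/4.622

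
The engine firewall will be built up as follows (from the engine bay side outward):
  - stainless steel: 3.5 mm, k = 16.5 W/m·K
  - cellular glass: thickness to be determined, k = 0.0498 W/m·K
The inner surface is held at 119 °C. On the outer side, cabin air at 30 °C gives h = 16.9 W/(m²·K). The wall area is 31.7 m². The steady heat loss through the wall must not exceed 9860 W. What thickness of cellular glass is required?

Treating each layer as a thermal resistance in series:
R_stainless steel = L/(kA) = 0.0035/(16.5×31.7) = 6.692×10^-6 K/W
R_outer film = 1/(h_o·A) = 1/(16.9×31.7) = 0.001867 K/W
Sum of the known resistances R_other = 0.001873 K/W
Required total resistance R_tot = ΔT/Q_allow = 89/9860 = 0.009026 K/W
R_cellular glass = R_tot − R_other = 0.007153 K/W
L = R·k·A = 0.007153×0.0498×31.7

L ≈ 11.3 mm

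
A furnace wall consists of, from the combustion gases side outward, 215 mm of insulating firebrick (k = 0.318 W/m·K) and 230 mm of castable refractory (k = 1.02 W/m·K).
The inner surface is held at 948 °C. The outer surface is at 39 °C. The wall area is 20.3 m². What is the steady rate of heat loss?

Model the wall as resistances in series:
R_insulating firebrick = L/(kA) = 0.215/(0.318×20.3) = 0.03331 K/W
R_castable refractory = L/(kA) = 0.23/(1.02×20.3) = 0.01111 K/W
R_total = 0.04441 K/W
Q = ΔT / R_total = 909 / 0.04441

Q ≈ 20500 W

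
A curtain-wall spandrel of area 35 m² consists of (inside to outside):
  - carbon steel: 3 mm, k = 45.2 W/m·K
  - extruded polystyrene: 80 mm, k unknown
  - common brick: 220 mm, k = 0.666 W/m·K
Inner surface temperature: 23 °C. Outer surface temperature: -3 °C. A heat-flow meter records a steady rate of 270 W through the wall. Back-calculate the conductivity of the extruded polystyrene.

Using the resistance-network approach (series):
R_carbon steel = L/(kA) = 0.003/(45.2×35) = 1.896×10^-6 K/W
R_common brick = L/(kA) = 0.22/(0.666×35) = 0.009438 K/W
Sum of known resistances R_other = 0.00944 K/W
Total R = ΔT/Q = 26/270 = 0.0963 K/W
R_extruded polystyrene = R_total − R_other = 0.08686 K/W
k = L/(R·A) = 0.08/(0.08686×35)

k ≈ 0.0263 W/(m·K)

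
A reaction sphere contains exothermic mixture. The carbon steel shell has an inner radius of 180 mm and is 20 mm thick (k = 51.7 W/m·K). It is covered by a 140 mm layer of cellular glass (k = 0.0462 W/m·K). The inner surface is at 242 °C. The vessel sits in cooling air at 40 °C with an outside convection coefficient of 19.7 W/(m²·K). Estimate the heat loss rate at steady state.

Q ≈ 56.4 W

For a spherical shell R = (1/r₁ − 1/r₂)/(4πk); film R = 1/(h·4πr²). In series:
R_carbon steel shell = (1/0.18 − 1/0.2)/(4π×51.7) = 8.551×10^-4 K/W
R_cellular glass = (1/0.2 − 1/0.34)/(4π×0.0462) = 3.546 K/W
R_outer film = 1/(h·4πr_o²) = 1/(19.7×4π×0.34²) = 0.03494 K/W
R_total = 3.582 K/W
Q = ΔT/R_total = 202/3.582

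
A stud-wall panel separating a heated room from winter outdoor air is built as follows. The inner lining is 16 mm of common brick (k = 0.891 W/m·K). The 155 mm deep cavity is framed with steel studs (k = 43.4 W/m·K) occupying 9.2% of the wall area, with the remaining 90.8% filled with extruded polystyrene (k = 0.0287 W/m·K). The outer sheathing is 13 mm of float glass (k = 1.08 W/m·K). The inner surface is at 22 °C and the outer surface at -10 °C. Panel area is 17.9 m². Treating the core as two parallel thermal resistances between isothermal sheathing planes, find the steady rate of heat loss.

Sheathing layers in series; stud and cavity paths in parallel between them.
R_inner = 0.016/(0.891×17.9) = 0.001003 K/W
R_stud  = 0.155/(43.4×0.092×17.9) = 0.002169 K/W
R_cav   = 0.155/(0.0287×0.908×17.9) = 0.3323 K/W
1/R_core = 1/R_stud + 1/R_cav → R_core = 0.002155 K/W
R_outer = 0.013/(1.08×17.9) = 6.725×10^-4 K/W
R_total = 0.00383 K/W
Q = ΔT/R_total = 32/0.00383

Q ≈ 8350 W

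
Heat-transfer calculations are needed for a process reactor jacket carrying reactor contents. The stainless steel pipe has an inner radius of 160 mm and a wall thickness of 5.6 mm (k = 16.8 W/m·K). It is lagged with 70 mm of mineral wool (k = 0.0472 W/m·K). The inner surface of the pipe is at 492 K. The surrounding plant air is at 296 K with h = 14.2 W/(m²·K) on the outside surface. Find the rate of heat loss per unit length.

q′ ≈ 158 W/m

Per-layer cylindrical resistances, series-summed:
R_stainless steel pipe wall = ln(165.6/160)/(2π×16.8×1) = 3.259×10^-4 K/W
R_mineral wool = ln(235.6/165.6)/(2π×0.0472×1) = 1.189 K/W
R_outer film = 1/(h_o·2πr_oL) = 1/(14.2×2π×0.2356×1) = 0.04757 K/W
R_total = 1.237 K/W
Q = ΔT/R_total = 196/1.237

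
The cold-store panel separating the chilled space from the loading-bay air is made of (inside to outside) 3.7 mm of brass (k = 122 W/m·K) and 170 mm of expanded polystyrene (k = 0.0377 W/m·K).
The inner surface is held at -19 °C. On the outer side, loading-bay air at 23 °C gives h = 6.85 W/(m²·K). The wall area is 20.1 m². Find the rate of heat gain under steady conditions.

Model the wall as resistances in series:
R_brass = L/(kA) = 0.0037/(122×20.1) = 1.509×10^-6 K/W
R_expanded polystyrene = L/(kA) = 0.17/(0.0377×20.1) = 0.2243 K/W
R_outer film = 1/(h_o·A) = 1/(6.85×20.1) = 0.007263 K/W
R_total = 0.2316 K/W
Q = ΔT / R_total = 42 / 0.2316

Q ≈ 181 W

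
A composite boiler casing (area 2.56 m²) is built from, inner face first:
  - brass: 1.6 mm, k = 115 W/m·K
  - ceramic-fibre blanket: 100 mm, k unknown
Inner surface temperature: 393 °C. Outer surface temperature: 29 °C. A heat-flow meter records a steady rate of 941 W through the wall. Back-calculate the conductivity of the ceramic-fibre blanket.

k ≈ 0.101 W/(m·K)

Model the wall as resistances in series:
R_brass = L/(kA) = 0.0016/(115×2.56) = 5.435×10^-6 K/W
Sum of known resistances R_other = 5.435×10^-6 K/W
Total R = ΔT/Q = 364/941 = 0.3868 K/W
R_ceramic-fibre blanket = R_total − R_other = 0.3868 K/W
k = L/(R·A) = 0.1/(0.3868×2.56)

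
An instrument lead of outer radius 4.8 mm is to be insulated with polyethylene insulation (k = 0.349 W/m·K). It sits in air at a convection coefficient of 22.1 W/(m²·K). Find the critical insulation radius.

r_cr ≈ 15.8 mm

For a cylinder r_cr = k/h = 0.349/22.1
r_cr = 15.8 mm; since the bare radius (4.8 mm) is below r_cr, adding a thin layer of insulation will *increase* heat loss.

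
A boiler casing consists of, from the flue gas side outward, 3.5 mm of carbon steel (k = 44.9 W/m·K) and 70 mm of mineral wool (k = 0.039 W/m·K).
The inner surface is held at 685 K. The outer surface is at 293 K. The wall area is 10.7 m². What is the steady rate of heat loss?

Q ≈ 2340 W

Treating each layer as a thermal resistance in series:
R_carbon steel = L/(kA) = 0.0035/(44.9×10.7) = 7.285×10^-6 K/W
R_mineral wool = L/(kA) = 0.07/(0.039×10.7) = 0.1677 K/W
R_total = 0.1678 K/W
Q = ΔT / R_total = 392 / 0.1678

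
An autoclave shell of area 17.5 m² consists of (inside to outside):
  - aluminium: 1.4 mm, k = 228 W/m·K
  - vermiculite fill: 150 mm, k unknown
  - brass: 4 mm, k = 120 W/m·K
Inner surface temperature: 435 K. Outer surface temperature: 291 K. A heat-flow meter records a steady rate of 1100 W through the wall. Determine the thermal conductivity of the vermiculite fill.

Using the resistance-network approach (series):
R_aluminium = L/(kA) = 0.0014/(228×17.5) = 3.509×10^-7 K/W
R_brass = L/(kA) = 0.004/(120×17.5) = 1.905×10^-6 K/W
Sum of known resistances R_other = 2.256×10^-6 K/W
Total R = ΔT/Q = 144/1100 = 0.1309 K/W
R_vermiculite fill = R_total − R_other = 0.1309 K/W
k = L/(R·A) = 0.15/(0.1309×17.5)

k ≈ 0.0655 W/(m·K)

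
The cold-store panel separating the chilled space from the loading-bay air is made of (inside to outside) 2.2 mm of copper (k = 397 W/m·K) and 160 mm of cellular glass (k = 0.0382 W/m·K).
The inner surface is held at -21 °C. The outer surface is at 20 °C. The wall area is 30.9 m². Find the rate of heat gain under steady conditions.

Q ≈ 302 W

Model the wall as resistances in series:
R_copper = L/(kA) = 0.0022/(397×30.9) = 1.793×10^-7 K/W
R_cellular glass = L/(kA) = 0.16/(0.0382×30.9) = 0.1355 K/W
R_total = 0.1355 K/W
Q = ΔT / R_total = 41 / 0.1355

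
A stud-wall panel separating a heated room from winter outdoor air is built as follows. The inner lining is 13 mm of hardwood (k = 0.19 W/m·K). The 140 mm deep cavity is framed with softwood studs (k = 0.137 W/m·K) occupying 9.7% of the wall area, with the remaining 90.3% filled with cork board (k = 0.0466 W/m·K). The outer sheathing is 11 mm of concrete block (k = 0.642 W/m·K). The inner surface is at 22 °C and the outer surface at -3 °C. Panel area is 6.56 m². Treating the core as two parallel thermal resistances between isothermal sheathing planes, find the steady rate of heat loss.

Sheathing layers in series; stud and cavity paths in parallel between them.
R_inner = 0.013/(0.19×6.56) = 0.01043 K/W
R_stud  = 0.14/(0.137×0.097×6.56) = 1.606 K/W
R_cav   = 0.14/(0.0466×0.903×6.56) = 0.5072 K/W
1/R_core = 1/R_stud + 1/R_cav → R_core = 0.3854 K/W
R_outer = 0.011/(0.642×6.56) = 0.002612 K/W
R_total = 0.3985 K/W
Q = ΔT/R_total = 25/0.3985

Q ≈ 62.7 W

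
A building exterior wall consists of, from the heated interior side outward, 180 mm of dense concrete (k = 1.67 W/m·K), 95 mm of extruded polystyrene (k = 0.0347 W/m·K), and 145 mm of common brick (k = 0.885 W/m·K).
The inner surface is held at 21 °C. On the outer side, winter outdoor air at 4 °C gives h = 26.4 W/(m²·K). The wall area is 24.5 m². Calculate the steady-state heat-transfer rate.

Using the resistance-network approach (series):
R_dense concrete = L/(kA) = 0.18/(1.67×24.5) = 0.004399 K/W
R_extruded polystyrene = L/(kA) = 0.095/(0.0347×24.5) = 0.1117 K/W
R_common brick = L/(kA) = 0.145/(0.885×24.5) = 0.006687 K/W
R_outer film = 1/(h_o·A) = 1/(26.4×24.5) = 0.001546 K/W
R_total = 0.1244 K/W
Q = ΔT / R_total = 17 / 0.1244

Q ≈ 137 W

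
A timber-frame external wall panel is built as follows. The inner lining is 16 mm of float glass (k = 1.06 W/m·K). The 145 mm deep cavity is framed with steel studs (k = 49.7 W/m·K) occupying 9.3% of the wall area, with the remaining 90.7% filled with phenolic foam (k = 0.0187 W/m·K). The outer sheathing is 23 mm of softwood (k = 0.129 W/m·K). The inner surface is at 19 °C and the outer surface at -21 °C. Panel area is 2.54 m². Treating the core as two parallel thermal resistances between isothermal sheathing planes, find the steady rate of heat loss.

Q ≈ 452 W

Sheathing layers in series; stud and cavity paths in parallel between them.
R_inner = 0.016/(1.06×2.54) = 0.005943 K/W
R_stud  = 0.145/(49.7×0.093×2.54) = 0.01235 K/W
R_cav   = 0.145/(0.0187×0.907×2.54) = 3.366 K/W
1/R_core = 1/R_stud + 1/R_cav → R_core = 0.01231 K/W
R_outer = 0.023/(0.129×2.54) = 0.07019 K/W
R_total = 0.08844 K/W
Q = ΔT/R_total = 40/0.08844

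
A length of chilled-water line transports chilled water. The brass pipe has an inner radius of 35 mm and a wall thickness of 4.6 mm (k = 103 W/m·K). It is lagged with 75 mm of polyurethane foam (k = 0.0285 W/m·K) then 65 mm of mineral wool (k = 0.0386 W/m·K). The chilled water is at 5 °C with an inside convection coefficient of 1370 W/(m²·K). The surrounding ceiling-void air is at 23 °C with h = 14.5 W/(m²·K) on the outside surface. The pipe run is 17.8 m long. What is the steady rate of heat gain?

For a radial system each layer contributes R = ln(r_out/r_in)/(2πkL); films add R = 1/(hA).
R_inner film = 1/(h_i·2πr₁L) = 1/(1370×2π×0.035×17.8) = 1.865×10^-4 K/W
R_brass pipe wall = ln(39.6/35)/(2π×103×17.8) = 1.072×10^-5 K/W
R_polyurethane foam = ln(114.6/39.6)/(2π×0.0285×17.8) = 0.3334 K/W
R_mineral wool = ln(179.6/114.6)/(2π×0.0386×17.8) = 0.1041 K/W
R_outer film = 1/(h_o·2πr_oL) = 1/(14.5×2π×0.1796×17.8) = 0.003433 K/W
R_total = 0.4411 K/W
Q = ΔT/R_total = 18/0.4411

Q ≈ 40.8 W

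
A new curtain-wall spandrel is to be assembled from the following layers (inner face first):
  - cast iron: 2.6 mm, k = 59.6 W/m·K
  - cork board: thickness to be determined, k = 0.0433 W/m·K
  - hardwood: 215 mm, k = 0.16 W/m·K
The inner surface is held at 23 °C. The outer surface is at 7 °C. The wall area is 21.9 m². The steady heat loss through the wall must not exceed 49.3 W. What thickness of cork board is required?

L ≈ 250 mm

Using the resistance-network approach (series):
R_cast iron = L/(kA) = 0.0026/(59.6×21.9) = 1.992×10^-6 K/W
R_hardwood = L/(kA) = 0.215/(0.16×21.9) = 0.06136 K/W
Sum of the known resistances R_other = 0.06136 K/W
Required total resistance R_tot = ΔT/Q_allow = 16/49.3 = 0.3245 K/W
R_cork board = R_tot − R_other = 0.2632 K/W
L = R·k·A = 0.2632×0.0433×21.9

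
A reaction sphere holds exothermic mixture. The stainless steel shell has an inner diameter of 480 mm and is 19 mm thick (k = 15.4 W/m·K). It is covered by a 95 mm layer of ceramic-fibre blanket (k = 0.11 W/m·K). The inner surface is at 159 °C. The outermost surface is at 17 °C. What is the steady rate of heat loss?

Q ≈ 189 W

Each spherical layer contributes R = (1/r_i − 1/r_o)/(4πk):
R_stainless steel shell = (1/0.24 − 1/0.259)/(4π×15.4) = 0.001579 K/W
R_ceramic-fibre blanket = (1/0.259 − 1/0.354)/(4π×0.11) = 0.7496 K/W
R_total = 0.7512 K/W
Q = ΔT/R_total = 142/0.7512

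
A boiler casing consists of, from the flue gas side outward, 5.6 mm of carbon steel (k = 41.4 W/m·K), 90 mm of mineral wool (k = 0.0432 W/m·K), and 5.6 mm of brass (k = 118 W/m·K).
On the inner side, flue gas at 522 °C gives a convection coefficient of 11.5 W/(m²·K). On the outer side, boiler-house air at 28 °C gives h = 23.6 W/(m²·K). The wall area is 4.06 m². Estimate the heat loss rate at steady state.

Q ≈ 906 W

Thermal resistances in series:
R_inner film = 1/(h_i·A) = 1/(11.5×4.06) = 0.02142 K/W
R_carbon steel = L/(kA) = 0.0056/(41.4×4.06) = 3.332×10^-5 K/W
R_mineral wool = L/(kA) = 0.09/(0.0432×4.06) = 0.5131 K/W
R_brass = L/(kA) = 0.0056/(118×4.06) = 1.169×10^-5 K/W
R_outer film = 1/(h_o·A) = 1/(23.6×4.06) = 0.01044 K/W
R_total = 0.545 K/W
Q = ΔT / R_total = 494 / 0.545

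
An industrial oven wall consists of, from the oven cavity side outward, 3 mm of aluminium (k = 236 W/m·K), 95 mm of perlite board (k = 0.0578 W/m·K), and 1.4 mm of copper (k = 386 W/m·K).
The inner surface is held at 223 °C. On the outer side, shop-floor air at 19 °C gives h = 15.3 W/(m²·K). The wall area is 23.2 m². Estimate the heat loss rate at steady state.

Using the resistance-network approach (series):
R_aluminium = L/(kA) = 0.003/(236×23.2) = 5.479×10^-7 K/W
R_perlite board = L/(kA) = 0.095/(0.0578×23.2) = 0.07084 K/W
R_copper = L/(kA) = 0.0014/(386×23.2) = 1.563×10^-7 K/W
R_outer film = 1/(h_o·A) = 1/(15.3×23.2) = 0.002817 K/W
R_total = 0.07366 K/W
Q = ΔT / R_total = 204 / 0.07366

Q ≈ 2770 W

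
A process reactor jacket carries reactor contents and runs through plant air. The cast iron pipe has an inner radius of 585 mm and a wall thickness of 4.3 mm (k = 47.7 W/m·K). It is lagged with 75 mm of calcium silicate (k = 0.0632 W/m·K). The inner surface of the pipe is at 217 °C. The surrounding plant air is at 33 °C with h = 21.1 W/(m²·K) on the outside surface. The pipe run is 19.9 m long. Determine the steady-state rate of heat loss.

Q ≈ 11700 W

Treating each annulus and film as a series resistance:
R_cast iron pipe wall = ln(589.3/585)/(2π×47.7×19.9) = 1.228×10^-6 K/W
R_calcium silicate = ln(664.3/589.3)/(2π×0.0632×19.9) = 0.01516 K/W
R_outer film = 1/(h_o·2πr_oL) = 1/(21.1×2π×0.6643×19.9) = 5.706×10^-4 K/W
R_total = 0.01573 K/W
Q = ΔT/R_total = 184/0.01573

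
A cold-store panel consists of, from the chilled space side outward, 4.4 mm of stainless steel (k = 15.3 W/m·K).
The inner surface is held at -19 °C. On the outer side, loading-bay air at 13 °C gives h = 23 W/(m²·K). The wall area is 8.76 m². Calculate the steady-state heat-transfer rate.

Q ≈ 6400 W

Model the wall as resistances in series:
R_stainless steel = L/(kA) = 0.0044/(15.3×8.76) = 3.283×10^-5 K/W
R_outer film = 1/(h_o·A) = 1/(23×8.76) = 0.004963 K/W
R_total = 0.004996 K/W
Q = ΔT / R_total = 32 / 0.004996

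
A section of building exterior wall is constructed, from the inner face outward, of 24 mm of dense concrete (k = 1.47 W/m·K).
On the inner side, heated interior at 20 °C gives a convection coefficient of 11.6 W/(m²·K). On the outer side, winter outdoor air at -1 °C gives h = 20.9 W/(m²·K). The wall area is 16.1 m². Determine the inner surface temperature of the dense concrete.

Model the wall as resistances in series:
R_inner film = 1/(h_i·A) = 1/(11.6×16.1) = 0.005354 K/W
R_dense concrete = L/(kA) = 0.024/(1.47×16.1) = 0.001014 K/W
R_outer film = 1/(h_o·A) = 1/(20.9×16.1) = 0.002972 K/W
R_total = 0.00934 K/W;  Q = ΔT/R_total = 21/0.00934 = 2248 W
T_interface = T_inner − Q·ΣR(inner→interface) = 20 − 2250×0.005354

T ≈ 7.96 °C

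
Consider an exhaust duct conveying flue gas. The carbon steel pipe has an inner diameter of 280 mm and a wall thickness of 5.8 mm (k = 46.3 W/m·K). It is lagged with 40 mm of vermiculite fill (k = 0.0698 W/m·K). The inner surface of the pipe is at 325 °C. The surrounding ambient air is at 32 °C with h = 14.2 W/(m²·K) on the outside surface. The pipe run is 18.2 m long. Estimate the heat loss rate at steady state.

Q ≈ 8700 W

Cylindrical conduction, so R = ln(r₂/r₁)/(2πkL) per layer, in series:
R_carbon steel pipe wall = ln(145.8/140)/(2π×46.3×18.2) = 7.667×10^-6 K/W
R_vermiculite fill = ln(185.8/145.8)/(2π×0.0698×18.2) = 0.03037 K/W
R_outer film = 1/(h_o·2πr_oL) = 1/(14.2×2π×0.1858×18.2) = 0.003314 K/W
R_total = 0.0337 K/W
Q = ΔT/R_total = 293/0.0337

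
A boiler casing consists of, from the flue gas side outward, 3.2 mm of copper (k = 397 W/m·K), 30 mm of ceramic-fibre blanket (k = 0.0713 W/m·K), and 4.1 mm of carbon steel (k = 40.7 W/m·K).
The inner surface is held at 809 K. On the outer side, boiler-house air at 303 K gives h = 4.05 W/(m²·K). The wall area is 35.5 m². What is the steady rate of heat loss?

Treating each layer as a thermal resistance in series:
R_copper = L/(kA) = 0.0032/(397×35.5) = 2.271×10^-7 K/W
R_ceramic-fibre blanket = L/(kA) = 0.03/(0.0713×35.5) = 0.01185 K/W
R_carbon steel = L/(kA) = 0.0041/(40.7×35.5) = 2.838×10^-6 K/W
R_outer film = 1/(h_o·A) = 1/(4.05×35.5) = 0.006955 K/W
R_total = 0.01881 K/W
Q = ΔT / R_total = 506 / 0.01881

Q ≈ 26900 W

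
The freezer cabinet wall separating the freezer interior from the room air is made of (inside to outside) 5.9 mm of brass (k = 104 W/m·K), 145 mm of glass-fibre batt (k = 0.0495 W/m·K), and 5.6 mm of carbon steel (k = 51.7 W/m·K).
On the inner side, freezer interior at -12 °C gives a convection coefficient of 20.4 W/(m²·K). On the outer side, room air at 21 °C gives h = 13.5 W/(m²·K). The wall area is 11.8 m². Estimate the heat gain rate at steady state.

Using the resistance-network approach (series):
R_inner film = 1/(h_i·A) = 1/(20.4×11.8) = 0.004154 K/W
R_brass = L/(kA) = 0.0059/(104×11.8) = 4.808×10^-6 K/W
R_glass-fibre batt = L/(kA) = 0.145/(0.0495×11.8) = 0.2482 K/W
R_carbon steel = L/(kA) = 0.0056/(51.7×11.8) = 9.179×10^-6 K/W
R_outer film = 1/(h_o·A) = 1/(13.5×11.8) = 0.006277 K/W
R_total = 0.2587 K/W
Q = ΔT / R_total = 33 / 0.2587

Q ≈ 128 W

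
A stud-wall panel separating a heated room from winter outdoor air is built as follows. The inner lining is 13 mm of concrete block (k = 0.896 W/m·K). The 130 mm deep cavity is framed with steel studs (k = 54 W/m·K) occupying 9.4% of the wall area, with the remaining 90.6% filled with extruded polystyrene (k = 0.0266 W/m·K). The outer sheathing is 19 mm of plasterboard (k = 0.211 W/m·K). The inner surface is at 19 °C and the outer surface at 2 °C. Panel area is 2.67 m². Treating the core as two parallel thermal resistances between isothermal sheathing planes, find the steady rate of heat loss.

Q ≈ 349 W

Sheathing layers in series; stud and cavity paths in parallel between them.
R_inner = 0.013/(0.896×2.67) = 0.005434 K/W
R_stud  = 0.13/(54×0.094×2.67) = 0.009592 K/W
R_cav   = 0.13/(0.0266×0.906×2.67) = 2.02 K/W
1/R_core = 1/R_stud + 1/R_cav → R_core = 0.009547 K/W
R_outer = 0.019/(0.211×2.67) = 0.03373 K/W
R_total = 0.04871 K/W
Q = ΔT/R_total = 17/0.04871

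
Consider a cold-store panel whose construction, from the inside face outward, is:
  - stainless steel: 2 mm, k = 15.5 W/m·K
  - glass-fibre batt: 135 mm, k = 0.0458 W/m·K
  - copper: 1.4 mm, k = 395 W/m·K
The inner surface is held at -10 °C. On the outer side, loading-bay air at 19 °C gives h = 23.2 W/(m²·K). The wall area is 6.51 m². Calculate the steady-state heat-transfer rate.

Using the resistance-network approach (series):
R_stainless steel = L/(kA) = 0.002/(15.5×6.51) = 1.982×10^-5 K/W
R_glass-fibre batt = L/(kA) = 0.135/(0.0458×6.51) = 0.4528 K/W
R_copper = L/(kA) = 0.0014/(395×6.51) = 5.444×10^-7 K/W
R_outer film = 1/(h_o·A) = 1/(23.2×6.51) = 0.006621 K/W
R_total = 0.4594 K/W
Q = ΔT / R_total = 29 / 0.4594

Q ≈ 63.1 W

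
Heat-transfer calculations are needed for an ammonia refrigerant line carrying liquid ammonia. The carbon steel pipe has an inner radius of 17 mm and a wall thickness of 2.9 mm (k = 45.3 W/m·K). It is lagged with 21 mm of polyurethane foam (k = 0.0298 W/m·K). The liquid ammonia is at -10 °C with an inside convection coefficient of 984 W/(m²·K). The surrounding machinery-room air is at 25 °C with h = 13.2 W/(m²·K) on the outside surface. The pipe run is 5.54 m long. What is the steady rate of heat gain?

Treating each annulus and film as a series resistance:
R_inner film = 1/(h_i·2πr₁L) = 1/(984×2π×0.017×5.54) = 0.001717 K/W
R_carbon steel pipe wall = ln(19.9/17)/(2π×45.3×5.54) = 9.989×10^-5 K/W
R_polyurethane foam = ln(40.9/19.9)/(2π×0.0298×5.54) = 0.6945 K/W
R_outer film = 1/(h_o·2πr_oL) = 1/(13.2×2π×0.0409×5.54) = 0.05321 K/W
R_total = 0.7495 K/W
Q = ΔT/R_total = 35/0.7495

Q ≈ 46.7 W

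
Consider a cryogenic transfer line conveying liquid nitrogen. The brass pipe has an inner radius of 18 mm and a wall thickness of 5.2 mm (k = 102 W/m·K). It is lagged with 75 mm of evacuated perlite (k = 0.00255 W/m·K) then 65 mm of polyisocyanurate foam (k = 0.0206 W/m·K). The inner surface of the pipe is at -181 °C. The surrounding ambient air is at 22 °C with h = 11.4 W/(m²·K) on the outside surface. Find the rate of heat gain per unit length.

q′ ≈ 2.16 W/m

Radial resistances (cylindrical: R_cond = ln(r_o/r_i)/(2πkL), R_conv = 1/(h·2πrL)):
R_brass pipe wall = ln(23.2/18)/(2π×102×1) = 3.96×10^-4 K/W
R_evacuated perlite = ln(98.2/23.2)/(2π×0.00255×1) = 90.05 K/W
R_polyisocyanurate foam = ln(163.2/98.2)/(2π×0.0206×1) = 3.925 K/W
R_outer film = 1/(h_o·2πr_oL) = 1/(11.4×2π×0.1632×1) = 0.08555 K/W
R_total = 94.06 K/W
Q = ΔT/R_total = 203/94.06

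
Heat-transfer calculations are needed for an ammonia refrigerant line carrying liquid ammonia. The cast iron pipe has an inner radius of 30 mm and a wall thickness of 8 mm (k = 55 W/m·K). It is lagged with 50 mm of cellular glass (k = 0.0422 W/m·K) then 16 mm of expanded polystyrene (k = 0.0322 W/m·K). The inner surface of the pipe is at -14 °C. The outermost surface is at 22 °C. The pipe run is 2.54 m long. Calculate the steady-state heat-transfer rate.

Q ≈ 22.9 W

Treating each annulus and film as a series resistance:
R_cast iron pipe wall = ln(38/30)/(2π×55×2.54) = 2.693×10^-4 K/W
R_cellular glass = ln(88/38)/(2π×0.0422×2.54) = 1.247 K/W
R_expanded polystyrene = ln(104/88)/(2π×0.0322×2.54) = 0.3251 K/W
R_total = 1.572 K/W
Q = ΔT/R_total = 36/1.572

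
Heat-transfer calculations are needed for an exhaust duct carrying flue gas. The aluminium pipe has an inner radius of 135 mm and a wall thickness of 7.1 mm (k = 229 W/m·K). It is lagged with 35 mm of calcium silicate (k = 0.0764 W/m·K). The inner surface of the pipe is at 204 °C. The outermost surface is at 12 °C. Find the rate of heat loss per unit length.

For a radial system each layer contributes R = ln(r_out/r_in)/(2πkL); films add R = 1/(hA).
R_aluminium pipe wall = ln(142.1/135)/(2π×229×1) = 3.562×10^-5 K/W
R_calcium silicate = ln(177.1/142.1)/(2π×0.0764×1) = 0.4587 K/W
R_total = 0.4587 K/W
Q = ΔT/R_total = 192/0.4587

q′ ≈ 419 W/m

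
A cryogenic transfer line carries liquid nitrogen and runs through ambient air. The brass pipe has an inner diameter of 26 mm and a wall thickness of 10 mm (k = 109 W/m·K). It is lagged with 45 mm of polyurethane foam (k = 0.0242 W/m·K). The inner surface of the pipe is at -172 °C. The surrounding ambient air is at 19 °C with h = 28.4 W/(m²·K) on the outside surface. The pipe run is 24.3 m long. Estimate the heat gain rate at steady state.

Treating each annulus and film as a series resistance:
R_brass pipe wall = ln(23/13)/(2π×109×24.3) = 3.428×10^-5 K/W
R_polyurethane foam = ln(68/23)/(2π×0.0242×24.3) = 0.2934 K/W
R_outer film = 1/(h_o·2πr_oL) = 1/(28.4×2π×0.068×24.3) = 0.003391 K/W
R_total = 0.2968 K/W
Q = ΔT/R_total = 191/0.2968

Q ≈ 644 W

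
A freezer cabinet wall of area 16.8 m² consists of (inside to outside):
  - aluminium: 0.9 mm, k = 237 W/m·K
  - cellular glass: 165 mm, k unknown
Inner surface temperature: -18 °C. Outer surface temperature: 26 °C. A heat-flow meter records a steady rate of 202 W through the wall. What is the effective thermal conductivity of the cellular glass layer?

Treating each layer as a thermal resistance in series:
R_aluminium = L/(kA) = 0.0009/(237×16.8) = 2.26×10^-7 K/W
Sum of known resistances R_other = 2.26×10^-7 K/W
Total R = ΔT/Q = 44/202 = 0.2178 K/W
R_cellular glass = R_total − R_other = 0.2178 K/W
k = L/(R·A) = 0.165/(0.2178×16.8)

k ≈ 0.0451 W/(m·K)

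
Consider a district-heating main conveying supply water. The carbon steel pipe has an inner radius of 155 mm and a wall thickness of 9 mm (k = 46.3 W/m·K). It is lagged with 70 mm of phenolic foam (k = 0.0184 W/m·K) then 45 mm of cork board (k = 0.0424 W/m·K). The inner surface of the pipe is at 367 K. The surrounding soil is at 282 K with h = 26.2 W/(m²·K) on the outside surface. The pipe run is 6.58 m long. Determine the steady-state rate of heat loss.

For a radial system each layer contributes R = ln(r_out/r_in)/(2πkL); films add R = 1/(hA).
R_carbon steel pipe wall = ln(164/155)/(2π×46.3×6.58) = 2.949×10^-5 K/W
R_phenolic foam = ln(234/164)/(2π×0.0184×6.58) = 0.4673 K/W
R_cork board = ln(279/234)/(2π×0.0424×6.58) = 0.1003 K/W
R_outer film = 1/(h_o·2πr_oL) = 1/(26.2×2π×0.279×6.58) = 0.003309 K/W
R_total = 0.5709 K/W
Q = ΔT/R_total = 85/0.5709

Q ≈ 149 W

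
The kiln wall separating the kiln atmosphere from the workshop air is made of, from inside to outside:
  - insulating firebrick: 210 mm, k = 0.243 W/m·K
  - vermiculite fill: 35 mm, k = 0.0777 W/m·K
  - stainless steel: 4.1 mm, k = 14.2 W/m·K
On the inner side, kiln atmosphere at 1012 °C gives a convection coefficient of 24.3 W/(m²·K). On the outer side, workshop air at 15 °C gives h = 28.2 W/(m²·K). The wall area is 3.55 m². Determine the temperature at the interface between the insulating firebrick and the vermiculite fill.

T ≈ 363 °C

Series thermal resistances:
R_inner film = 1/(h_i·A) = 1/(24.3×3.55) = 0.01159 K/W
R_insulating firebrick = L/(kA) = 0.21/(0.243×3.55) = 0.2434 K/W
R_vermiculite fill = L/(kA) = 0.035/(0.0777×3.55) = 0.1269 K/W
R_stainless steel = L/(kA) = 0.0041/(14.2×3.55) = 8.133×10^-5 K/W
R_outer film = 1/(h_o·A) = 1/(28.2×3.55) = 0.009989 K/W
R_total = 0.392 K/W;  Q = ΔT/R_total = 997/0.392 = 2543 W
T_interface = T_inner − Q·ΣR(inner→interface) = 1012 − 2540×0.255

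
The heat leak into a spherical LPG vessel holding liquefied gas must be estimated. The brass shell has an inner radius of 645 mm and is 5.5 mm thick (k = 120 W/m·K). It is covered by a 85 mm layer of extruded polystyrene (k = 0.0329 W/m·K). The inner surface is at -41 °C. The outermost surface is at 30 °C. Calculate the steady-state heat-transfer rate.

Radial (spherical) resistances in series:
R_brass shell = (1/0.645 − 1/0.6505)/(4π×120) = 8.693×10^-6 K/W
R_extruded polystyrene = (1/0.6505 − 1/0.7355)/(4π×0.0329) = 0.4297 K/W
R_total = 0.4297 K/W
Q = ΔT/R_total = 71/0.4297

Q ≈ 165 W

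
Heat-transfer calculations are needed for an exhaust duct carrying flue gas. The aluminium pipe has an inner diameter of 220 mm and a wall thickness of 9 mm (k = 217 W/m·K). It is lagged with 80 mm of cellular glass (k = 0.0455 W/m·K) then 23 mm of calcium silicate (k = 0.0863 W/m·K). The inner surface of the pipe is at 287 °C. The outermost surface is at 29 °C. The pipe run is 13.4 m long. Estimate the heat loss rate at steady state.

Q ≈ 1730 W

For a radial system each layer contributes R = ln(r_out/r_in)/(2πkL); films add R = 1/(hA).
R_aluminium pipe wall = ln(119/110)/(2π×217×13.4) = 4.304×10^-6 K/W
R_cellular glass = ln(199/119)/(2π×0.0455×13.4) = 0.1342 K/W
R_calcium silicate = ln(222/199)/(2π×0.0863×13.4) = 0.01505 K/W
R_total = 0.1493 K/W
Q = ΔT/R_total = 258/0.1493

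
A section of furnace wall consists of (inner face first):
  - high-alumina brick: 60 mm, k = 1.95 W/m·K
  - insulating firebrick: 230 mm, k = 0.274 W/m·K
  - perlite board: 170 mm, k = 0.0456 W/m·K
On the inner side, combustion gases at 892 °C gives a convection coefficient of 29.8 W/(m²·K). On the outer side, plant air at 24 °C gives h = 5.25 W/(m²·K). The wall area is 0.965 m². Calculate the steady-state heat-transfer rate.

Thermal resistances in series:
R_inner film = 1/(h_i·A) = 1/(29.8×0.965) = 0.03477 K/W
R_high-alumina brick = L/(kA) = 0.06/(1.95×0.965) = 0.03189 K/W
R_insulating firebrick = L/(kA) = 0.23/(0.274×0.965) = 0.8699 K/W
R_perlite board = L/(kA) = 0.17/(0.0456×0.965) = 3.863 K/W
R_outer film = 1/(h_o·A) = 1/(5.25×0.965) = 0.1974 K/W
R_total = 4.997 K/W
Q = ΔT / R_total = 868 / 4.997

Q ≈ 174 W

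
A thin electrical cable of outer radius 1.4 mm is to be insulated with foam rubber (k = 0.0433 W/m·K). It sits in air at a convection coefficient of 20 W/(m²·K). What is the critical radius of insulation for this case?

r_cr ≈ 2.17 mm

For a cylinder r_cr = k/h = 0.0433/20
r_cr = 2.17 mm; since the bare radius (1.4 mm) is below r_cr, adding a thin layer of insulation will *increase* heat loss.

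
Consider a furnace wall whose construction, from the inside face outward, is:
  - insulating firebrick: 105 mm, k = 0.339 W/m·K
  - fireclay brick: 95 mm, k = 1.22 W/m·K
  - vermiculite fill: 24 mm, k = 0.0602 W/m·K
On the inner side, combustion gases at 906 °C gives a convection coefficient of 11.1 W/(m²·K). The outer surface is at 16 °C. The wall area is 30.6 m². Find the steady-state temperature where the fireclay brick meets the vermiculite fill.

Treating each layer as a thermal resistance in series:
R_inner film = 1/(h_i·A) = 1/(11.1×30.6) = 0.002944 K/W
R_insulating firebrick = L/(kA) = 0.105/(0.339×30.6) = 0.01012 K/W
R_fireclay brick = L/(kA) = 0.095/(1.22×30.6) = 0.002545 K/W
R_vermiculite fill = L/(kA) = 0.024/(0.0602×30.6) = 0.01303 K/W
R_total = 0.02864 K/W;  Q = ΔT/R_total = 890/0.02864 = 31080 W
T_interface = T_inner − Q·ΣR(inner→interface) = 906 − 31100×0.01561

T ≈ 421 °C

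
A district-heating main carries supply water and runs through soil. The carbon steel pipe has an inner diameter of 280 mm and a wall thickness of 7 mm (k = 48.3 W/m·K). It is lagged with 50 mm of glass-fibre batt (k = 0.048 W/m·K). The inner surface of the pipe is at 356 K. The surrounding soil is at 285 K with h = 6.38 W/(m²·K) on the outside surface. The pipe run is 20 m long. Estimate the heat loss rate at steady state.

Radial resistances (cylindrical: R_cond = ln(r_o/r_i)/(2πkL), R_conv = 1/(h·2πrL)):
R_carbon steel pipe wall = ln(147/140)/(2π×48.3×20) = 8.039×10^-6 K/W
R_glass-fibre batt = ln(197/147)/(2π×0.048×20) = 0.04854 K/W
R_outer film = 1/(h_o·2πr_oL) = 1/(6.38×2π×0.197×20) = 0.006331 K/W
R_total = 0.05488 K/W
Q = ΔT/R_total = 71/0.05488

Q ≈ 1290 W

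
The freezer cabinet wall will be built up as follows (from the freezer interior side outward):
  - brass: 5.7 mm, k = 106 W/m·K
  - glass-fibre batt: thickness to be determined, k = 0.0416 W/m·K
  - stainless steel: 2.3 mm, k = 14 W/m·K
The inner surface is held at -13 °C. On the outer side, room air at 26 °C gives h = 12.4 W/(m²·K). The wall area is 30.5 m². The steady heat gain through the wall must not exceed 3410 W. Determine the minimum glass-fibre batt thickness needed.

L ≈ 11.1 mm

Thermal resistances in series:
R_brass = L/(kA) = 0.0057/(106×30.5) = 1.763×10^-6 K/W
R_stainless steel = L/(kA) = 0.0023/(14×30.5) = 5.386×10^-6 K/W
R_outer film = 1/(h_o·A) = 1/(12.4×30.5) = 0.002644 K/W
Sum of the known resistances R_other = 0.002651 K/W
Required total resistance R_tot = ΔT/Q_allow = 39/3410 = 0.01144 K/W
R_glass-fibre batt = R_tot − R_other = 0.008786 K/W
L = R·k·A = 0.008786×0.0416×30.5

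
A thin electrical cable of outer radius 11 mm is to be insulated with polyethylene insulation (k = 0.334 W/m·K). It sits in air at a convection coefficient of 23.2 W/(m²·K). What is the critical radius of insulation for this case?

For a cylinder r_cr = k/h = 0.334/23.2
r_cr = 14.4 mm; since the bare radius (11 mm) is below r_cr, adding a thin layer of insulation will *increase* heat loss.

r_cr ≈ 14.4 mm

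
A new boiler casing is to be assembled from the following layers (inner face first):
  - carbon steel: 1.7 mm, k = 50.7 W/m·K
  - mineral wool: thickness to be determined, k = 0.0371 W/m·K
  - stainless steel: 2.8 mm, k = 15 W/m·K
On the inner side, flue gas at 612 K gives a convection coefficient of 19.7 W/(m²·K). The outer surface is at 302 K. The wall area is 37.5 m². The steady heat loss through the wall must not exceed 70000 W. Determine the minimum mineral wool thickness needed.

Using the resistance-network approach (series):
R_inner film = 1/(h_i·A) = 1/(19.7×37.5) = 0.001354 K/W
R_carbon steel = L/(kA) = 0.0017/(50.7×37.5) = 8.941×10^-7 K/W
R_stainless steel = L/(kA) = 0.0028/(15×37.5) = 4.978×10^-6 K/W
Sum of the known resistances R_other = 0.00136 K/W
Required total resistance R_tot = ΔT/Q_allow = 310/70000 = 0.004429 K/W
R_mineral wool = R_tot − R_other = 0.003069 K/W
L = R·k·A = 0.003069×0.0371×37.5

L ≈ 4.27 mm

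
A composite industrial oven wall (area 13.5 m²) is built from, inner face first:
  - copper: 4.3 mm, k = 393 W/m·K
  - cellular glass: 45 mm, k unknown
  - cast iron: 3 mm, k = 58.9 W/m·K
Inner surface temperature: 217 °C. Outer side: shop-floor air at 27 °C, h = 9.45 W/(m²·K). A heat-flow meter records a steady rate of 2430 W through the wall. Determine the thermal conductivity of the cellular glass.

k ≈ 0.0474 W/(m·K)

Using the resistance-network approach (series):
R_copper = L/(kA) = 0.0043/(393×13.5) = 8.105×10^-7 K/W
R_cast iron = L/(kA) = 0.003/(58.9×13.5) = 3.773×10^-6 K/W
R_outer film = 1/(h_o·A) = 1/(9.45×13.5) = 0.007839 K/W
Sum of known resistances R_other = 0.007843 K/W
Total R = ΔT/Q = 190/2430 = 0.07819 K/W
R_cellular glass = R_total − R_other = 0.07035 K/W
k = L/(R·A) = 0.045/(0.07035×13.5)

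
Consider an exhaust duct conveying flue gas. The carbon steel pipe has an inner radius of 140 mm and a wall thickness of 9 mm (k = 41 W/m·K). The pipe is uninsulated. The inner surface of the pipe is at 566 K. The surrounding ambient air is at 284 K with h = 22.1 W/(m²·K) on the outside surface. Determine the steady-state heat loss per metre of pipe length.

For a radial system each layer contributes R = ln(r_out/r_in)/(2πkL); films add R = 1/(hA).
R_carbon steel pipe wall = ln(149/140)/(2π×41×1) = 2.419×10^-4 K/W
R_outer film = 1/(h_o·2πr_oL) = 1/(22.1×2π×0.149×1) = 0.04833 K/W
R_total = 0.04857 K/W
Q = ΔT/R_total = 282/0.04857

q′ ≈ 5810 W/m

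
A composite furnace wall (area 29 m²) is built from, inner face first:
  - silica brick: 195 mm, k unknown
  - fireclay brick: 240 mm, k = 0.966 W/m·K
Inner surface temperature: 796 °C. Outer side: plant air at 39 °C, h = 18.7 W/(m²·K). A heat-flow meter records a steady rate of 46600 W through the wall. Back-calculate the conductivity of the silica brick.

Model the wall as resistances in series:
R_fireclay brick = L/(kA) = 0.24/(0.966×29) = 0.008567 K/W
R_outer film = 1/(h_o·A) = 1/(18.7×29) = 0.001844 K/W
Sum of known resistances R_other = 0.01041 K/W
Total R = ΔT/Q = 757/46600 = 0.01624 K/W
R_silica brick = R_total − R_other = 0.005833 K/W
k = L/(R·A) = 0.195/(0.005833×29)

k ≈ 1.15 W/(m·K)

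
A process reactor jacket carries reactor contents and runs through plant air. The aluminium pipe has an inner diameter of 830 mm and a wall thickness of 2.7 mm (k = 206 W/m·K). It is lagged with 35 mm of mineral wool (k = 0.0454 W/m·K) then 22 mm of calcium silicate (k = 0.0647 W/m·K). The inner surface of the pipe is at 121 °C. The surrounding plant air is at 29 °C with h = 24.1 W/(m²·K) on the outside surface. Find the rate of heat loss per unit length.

Treating each annulus and film as a series resistance:
R_aluminium pipe wall = ln(417.7/415)/(2π×206×1) = 5.01×10^-6 K/W
R_mineral wool = ln(452.7/417.7)/(2π×0.0454×1) = 0.2821 K/W
R_calcium silicate = ln(474.7/452.7)/(2π×0.0647×1) = 0.1167 K/W
R_outer film = 1/(h_o·2πr_oL) = 1/(24.1×2π×0.4747×1) = 0.01391 K/W
R_total = 0.4127 K/W
Q = ΔT/R_total = 92/0.4127

q′ ≈ 223 W/m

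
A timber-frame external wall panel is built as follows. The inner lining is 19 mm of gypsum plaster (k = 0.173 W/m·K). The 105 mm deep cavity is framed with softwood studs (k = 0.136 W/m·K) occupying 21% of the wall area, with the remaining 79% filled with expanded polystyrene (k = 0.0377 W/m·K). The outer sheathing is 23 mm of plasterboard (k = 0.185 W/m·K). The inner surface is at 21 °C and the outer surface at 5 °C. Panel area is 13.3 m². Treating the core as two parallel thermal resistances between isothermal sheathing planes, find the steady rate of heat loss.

Q ≈ 105 W

Sheathing layers in series; stud and cavity paths in parallel between them.
R_inner = 0.019/(0.173×13.3) = 0.008258 K/W
R_stud  = 0.105/(0.136×0.21×13.3) = 0.2764 K/W
R_cav   = 0.105/(0.0377×0.79×13.3) = 0.2651 K/W
1/R_core = 1/R_stud + 1/R_cav → R_core = 0.1353 K/W
R_outer = 0.023/(0.185×13.3) = 0.009348 K/W
R_total = 0.1529 K/W
Q = ΔT/R_total = 16/0.1529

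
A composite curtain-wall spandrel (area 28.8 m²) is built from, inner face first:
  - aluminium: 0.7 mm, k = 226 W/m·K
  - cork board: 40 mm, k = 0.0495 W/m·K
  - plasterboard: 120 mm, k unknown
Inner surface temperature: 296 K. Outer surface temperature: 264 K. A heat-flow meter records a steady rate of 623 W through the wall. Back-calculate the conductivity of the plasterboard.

k ≈ 0.179 W/(m·K)

Thermal resistances in series:
R_aluminium = L/(kA) = 0.0007/(226×28.8) = 1.075×10^-7 K/W
R_cork board = L/(kA) = 0.04/(0.0495×28.8) = 0.02806 K/W
Sum of known resistances R_other = 0.02806 K/W
Total R = ΔT/Q = 32/623 = 0.05136 K/W
R_plasterboard = R_total − R_other = 0.02331 K/W
k = L/(R·A) = 0.12/(0.02331×28.8)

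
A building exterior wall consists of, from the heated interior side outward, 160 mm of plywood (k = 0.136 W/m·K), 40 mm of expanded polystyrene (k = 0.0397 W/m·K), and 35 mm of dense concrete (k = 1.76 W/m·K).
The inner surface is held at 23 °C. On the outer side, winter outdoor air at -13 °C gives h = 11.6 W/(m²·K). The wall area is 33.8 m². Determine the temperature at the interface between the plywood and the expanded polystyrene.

T ≈ 4.51 °C

Series thermal resistances:
R_plywood = L/(kA) = 0.16/(0.136×33.8) = 0.03481 K/W
R_expanded polystyrene = L/(kA) = 0.04/(0.0397×33.8) = 0.02981 K/W
R_dense concrete = L/(kA) = 0.035/(1.76×33.8) = 5.884×10^-4 K/W
R_outer film = 1/(h_o·A) = 1/(11.6×33.8) = 0.00255 K/W
R_total = 0.06776 K/W;  Q = ΔT/R_total = 36/0.06776 = 531.3 W
T_interface = T_inner − Q·ΣR(inner→interface) = 23 − 531×0.03481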